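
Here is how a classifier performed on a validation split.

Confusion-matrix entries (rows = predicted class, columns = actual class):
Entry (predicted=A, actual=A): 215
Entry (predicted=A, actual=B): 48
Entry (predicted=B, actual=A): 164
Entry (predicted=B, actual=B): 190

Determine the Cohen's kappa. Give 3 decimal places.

Observed agreement pₒ = trace/N = 405/617 = 0.6564
Expected agreement pₑ = Σ (rowᵢ·colᵢ)/N² = (379·263 + 238·354)/617² = 0.4831
κ = (pₒ − pₑ)/(1 − pₑ) = (0.6564 − 0.4831)/(1 − 0.4831) = 0.335

0.335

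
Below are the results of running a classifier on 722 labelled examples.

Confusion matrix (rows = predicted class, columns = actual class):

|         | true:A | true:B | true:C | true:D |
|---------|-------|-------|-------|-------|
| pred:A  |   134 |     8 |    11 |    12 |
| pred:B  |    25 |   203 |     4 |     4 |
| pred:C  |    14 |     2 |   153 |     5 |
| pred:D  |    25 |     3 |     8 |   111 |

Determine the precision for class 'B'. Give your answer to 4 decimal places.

0.8602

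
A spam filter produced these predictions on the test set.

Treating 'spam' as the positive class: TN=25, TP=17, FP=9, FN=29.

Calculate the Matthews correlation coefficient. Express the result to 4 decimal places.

MCC = (TP·TN − FP·FN) / √((TP+FP)(TP+FN)(TN+FP)(TN+FN))
Numerator = 17·25 − 9·29 = 164
Denominator = √(26·46·34·54) = √2195856 = 1481.8421
MCC = 164 / 1481.8421 = 0.1107

0.1107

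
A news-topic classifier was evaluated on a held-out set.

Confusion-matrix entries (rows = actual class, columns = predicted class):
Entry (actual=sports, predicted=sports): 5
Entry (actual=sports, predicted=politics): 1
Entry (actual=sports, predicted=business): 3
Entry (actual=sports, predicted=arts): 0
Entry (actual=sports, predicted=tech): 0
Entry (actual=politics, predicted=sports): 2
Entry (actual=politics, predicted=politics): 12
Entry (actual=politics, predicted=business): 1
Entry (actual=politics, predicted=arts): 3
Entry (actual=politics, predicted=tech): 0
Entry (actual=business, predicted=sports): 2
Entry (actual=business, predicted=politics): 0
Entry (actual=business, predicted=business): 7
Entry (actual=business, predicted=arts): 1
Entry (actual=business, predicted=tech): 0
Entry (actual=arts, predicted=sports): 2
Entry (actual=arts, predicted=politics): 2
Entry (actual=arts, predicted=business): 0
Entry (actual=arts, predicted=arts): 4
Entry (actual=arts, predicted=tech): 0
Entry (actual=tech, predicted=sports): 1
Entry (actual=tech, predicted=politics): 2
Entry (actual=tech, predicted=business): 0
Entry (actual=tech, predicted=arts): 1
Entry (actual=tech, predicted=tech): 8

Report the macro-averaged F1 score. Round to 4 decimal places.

0.6198

Per-class F1 score (2·TP/(2·TP+FP+FN)):
  sports: TP=5, FP=2+2+2+1=7, FN=1+3+0+0=4 → 10/21 = 0.47619
  politics: TP=12, FP=1+0+2+2=5, FN=2+1+3+0=6 → 24/35 = 0.68571
  business: TP=7, FP=3+1+0+0=4, FN=2+0+1+0=3 → 14/21 = 0.66667
  arts: TP=4, FP=0+3+1+1=5, FN=2+2+0+0=4 → 8/17 = 0.47059
  tech: TP=8, FP=0+0+0+0=0, FN=1+2+0+1=4 → 16/20 = 0.80000
Macro-F1 score = mean = (0.47619 + 0.68571 + 0.66667 + 0.47059 + 0.80000) / 5 = 0.6198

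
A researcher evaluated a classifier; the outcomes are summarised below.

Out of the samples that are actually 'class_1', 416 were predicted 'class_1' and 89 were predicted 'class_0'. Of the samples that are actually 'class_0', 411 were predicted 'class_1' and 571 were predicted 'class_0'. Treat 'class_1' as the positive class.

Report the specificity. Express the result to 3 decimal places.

0.581

Specificity = TN/(TN+FP) = 571/(571+411) = 0.581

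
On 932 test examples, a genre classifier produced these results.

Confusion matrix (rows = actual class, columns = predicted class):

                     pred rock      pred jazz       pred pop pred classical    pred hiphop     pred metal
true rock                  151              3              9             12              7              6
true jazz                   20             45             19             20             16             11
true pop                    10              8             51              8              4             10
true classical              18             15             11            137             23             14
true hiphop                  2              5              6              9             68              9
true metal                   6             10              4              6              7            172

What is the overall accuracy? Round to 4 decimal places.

0.6695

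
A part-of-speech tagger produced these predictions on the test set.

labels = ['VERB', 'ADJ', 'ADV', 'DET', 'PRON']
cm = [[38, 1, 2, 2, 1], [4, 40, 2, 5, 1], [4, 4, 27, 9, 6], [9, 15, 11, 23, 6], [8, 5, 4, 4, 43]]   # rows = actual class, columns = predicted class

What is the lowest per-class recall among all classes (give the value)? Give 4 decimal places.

Per-class recall (TP/(TP+FN)):
  VERB: TP=38, FN=1+2+2+1=6 → 38/44 = 0.86364
  ADJ: TP=40, FN=4+2+5+1=12 → 40/52 = 0.76923
  ADV: TP=27, FN=4+4+9+6=23 → 27/50 = 0.54000
  DET: TP=23, FN=9+15+11+6=41 → 23/64 = 0.35938
  PRON: TP=43, FN=8+5+4+4=21 → 43/64 = 0.67188
Lowest is class 'DET' with recall = 0.3594.

0.3594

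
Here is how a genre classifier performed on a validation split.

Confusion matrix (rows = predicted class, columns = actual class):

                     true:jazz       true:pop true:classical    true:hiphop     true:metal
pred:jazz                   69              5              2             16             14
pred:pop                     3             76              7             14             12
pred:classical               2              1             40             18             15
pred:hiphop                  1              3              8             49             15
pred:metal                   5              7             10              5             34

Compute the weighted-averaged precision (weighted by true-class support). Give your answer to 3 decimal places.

Per-class precision (TP/(TP+FP)):
  jazz: TP=69, FP=5+2+16+14=37 → 69/106 = 0.6509
  pop: TP=76, FP=3+7+14+12=36 → 76/112 = 0.6786
  classical: TP=40, FP=2+1+18+15=36 → 40/76 = 0.5263
  hiphop: TP=49, FP=1+3+8+15=27 → 49/76 = 0.6447
  metal: TP=34, FP=5+7+10+5=27 → 34/61 = 0.5574
Weighted-precision = Σ (supportᵢ/N)·precisionᵢ with N=431: (80/431)·0.6509 + (92/431)·0.6786 + (67/431)·0.5263 + (102/431)·0.6447 + (90/431)·0.5574 = 0.616

0.616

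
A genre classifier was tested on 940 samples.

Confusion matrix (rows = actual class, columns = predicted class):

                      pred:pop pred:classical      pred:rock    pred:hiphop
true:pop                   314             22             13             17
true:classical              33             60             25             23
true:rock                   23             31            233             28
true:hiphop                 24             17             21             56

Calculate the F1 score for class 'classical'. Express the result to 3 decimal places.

0.443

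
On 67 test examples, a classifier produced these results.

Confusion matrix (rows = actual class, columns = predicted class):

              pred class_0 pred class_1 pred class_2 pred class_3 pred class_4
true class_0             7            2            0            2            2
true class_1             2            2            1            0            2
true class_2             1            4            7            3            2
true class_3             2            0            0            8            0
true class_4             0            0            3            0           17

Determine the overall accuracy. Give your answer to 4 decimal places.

Accuracy = trace / total = (7+2+7+8+17=41) / 67 = 41/67 = 0.6119

0.6119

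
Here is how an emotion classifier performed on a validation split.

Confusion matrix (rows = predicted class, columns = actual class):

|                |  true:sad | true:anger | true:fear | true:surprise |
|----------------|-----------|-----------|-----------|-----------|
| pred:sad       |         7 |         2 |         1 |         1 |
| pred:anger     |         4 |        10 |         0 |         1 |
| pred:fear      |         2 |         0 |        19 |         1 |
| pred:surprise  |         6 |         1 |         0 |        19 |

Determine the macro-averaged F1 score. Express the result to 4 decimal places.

Per-class F1 score (2·TP/(2·TP+FP+FN)):
  sad: TP=7, FP=2+1+1=4, FN=4+2+6=12 → 14/30 = 0.46667
  anger: TP=10, FP=4+0+1=5, FN=2+0+1=3 → 20/28 = 0.71429
  fear: TP=19, FP=2+0+1=3, FN=1+0+0=1 → 38/42 = 0.90476
  surprise: TP=19, FP=6+1+0=7, FN=1+1+1=3 → 38/48 = 0.79167
Macro-F1 score = mean = (0.46667 + 0.71429 + 0.90476 + 0.79167) / 4 = 0.7193

0.7193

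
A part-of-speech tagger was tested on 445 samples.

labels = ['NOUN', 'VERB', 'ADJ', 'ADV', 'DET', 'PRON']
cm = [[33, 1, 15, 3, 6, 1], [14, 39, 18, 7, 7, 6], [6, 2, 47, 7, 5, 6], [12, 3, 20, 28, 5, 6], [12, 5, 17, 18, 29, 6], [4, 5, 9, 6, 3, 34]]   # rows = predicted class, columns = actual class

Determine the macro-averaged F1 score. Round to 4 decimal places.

0.4741

Per-class F1 score (2·TP/(2·TP+FP+FN)):
  NOUN: TP=33, FP=1+15+3+6+1=26, FN=14+6+12+12+4=48 → 66/140 = 0.47143
  VERB: TP=39, FP=14+18+7+7+6=52, FN=1+2+3+5+5=16 → 78/146 = 0.53425
  ADJ: TP=47, FP=6+2+7+5+6=26, FN=15+18+20+17+9=79 → 94/199 = 0.47236
  ADV: TP=28, FP=12+3+20+5+6=46, FN=3+7+7+18+6=41 → 56/143 = 0.39161
  DET: TP=29, FP=12+5+17+18+6=58, FN=6+7+5+5+3=26 → 58/142 = 0.40845
  PRON: TP=34, FP=4+5+9+6+3=27, FN=1+6+6+6+6=25 → 68/120 = 0.56667
Macro-F1 score = mean = (0.47143 + 0.53425 + 0.47236 + 0.39161 + 0.40845 + 0.56667) / 6 = 0.4741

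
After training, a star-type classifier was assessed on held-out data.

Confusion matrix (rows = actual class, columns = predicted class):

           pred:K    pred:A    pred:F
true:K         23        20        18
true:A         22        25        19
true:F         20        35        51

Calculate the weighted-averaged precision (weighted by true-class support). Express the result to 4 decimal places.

0.4448

Per-class precision (TP/(TP+FP)):
  K: TP=23, FP=22+20=42 → 23/65 = 0.35385
  A: TP=25, FP=20+35=55 → 25/80 = 0.31250
  F: TP=51, FP=18+19=37 → 51/88 = 0.57955
Weighted-precision = Σ (supportᵢ/N)·precisionᵢ with N=233: (61/233)·0.35385 + (66/233)·0.31250 + (106/233)·0.57955 = 0.4448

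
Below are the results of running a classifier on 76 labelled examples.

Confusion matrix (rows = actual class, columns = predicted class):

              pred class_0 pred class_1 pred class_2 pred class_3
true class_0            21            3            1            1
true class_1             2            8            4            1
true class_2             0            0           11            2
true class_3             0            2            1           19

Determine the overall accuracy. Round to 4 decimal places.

Accuracy = trace / total = (21+8+11+19=59) / 76 = 59/76 = 0.7763

0.7763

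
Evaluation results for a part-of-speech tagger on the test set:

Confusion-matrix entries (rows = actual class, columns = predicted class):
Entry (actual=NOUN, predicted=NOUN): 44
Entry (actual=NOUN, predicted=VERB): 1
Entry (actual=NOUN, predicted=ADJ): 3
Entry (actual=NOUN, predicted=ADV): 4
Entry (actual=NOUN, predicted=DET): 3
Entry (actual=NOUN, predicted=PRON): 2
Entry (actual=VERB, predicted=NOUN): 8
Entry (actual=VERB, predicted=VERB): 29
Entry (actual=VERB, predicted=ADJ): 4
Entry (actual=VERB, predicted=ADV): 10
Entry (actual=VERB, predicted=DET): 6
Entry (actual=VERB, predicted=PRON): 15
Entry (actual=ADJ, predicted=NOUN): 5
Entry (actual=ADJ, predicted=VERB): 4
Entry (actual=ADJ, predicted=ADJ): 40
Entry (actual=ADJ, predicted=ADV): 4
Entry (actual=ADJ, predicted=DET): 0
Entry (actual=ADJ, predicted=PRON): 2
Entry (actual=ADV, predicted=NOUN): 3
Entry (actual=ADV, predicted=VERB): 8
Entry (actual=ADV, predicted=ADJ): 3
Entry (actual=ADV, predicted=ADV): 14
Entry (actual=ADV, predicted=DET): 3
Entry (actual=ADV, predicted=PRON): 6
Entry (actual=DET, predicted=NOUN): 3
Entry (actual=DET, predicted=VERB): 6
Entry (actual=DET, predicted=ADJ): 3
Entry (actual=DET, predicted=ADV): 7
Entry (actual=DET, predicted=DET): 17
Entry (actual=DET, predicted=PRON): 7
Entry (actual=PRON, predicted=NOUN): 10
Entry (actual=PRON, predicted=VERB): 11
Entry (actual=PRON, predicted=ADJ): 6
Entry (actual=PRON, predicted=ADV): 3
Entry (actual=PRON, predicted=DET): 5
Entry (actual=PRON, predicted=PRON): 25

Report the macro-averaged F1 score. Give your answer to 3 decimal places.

0.507

Per-class F1 score (2·TP/(2·TP+FP+FN)):
  NOUN: TP=44, FP=8+5+3+3+10=29, FN=1+3+4+3+2=13 → 88/130 = 0.6769
  VERB: TP=29, FP=1+4+8+6+11=30, FN=8+4+10+6+15=43 → 58/131 = 0.4427
  ADJ: TP=40, FP=3+4+3+3+6=19, FN=5+4+4+0+2=15 → 80/114 = 0.7018
  ADV: TP=14, FP=4+10+4+7+3=28, FN=3+8+3+3+6=23 → 28/79 = 0.3544
  DET: TP=17, FP=3+6+0+3+5=17, FN=3+6+3+7+7=26 → 34/77 = 0.4416
  PRON: TP=25, FP=2+15+2+6+7=32, FN=10+11+6+3+5=35 → 50/117 = 0.4274
Macro-F1 score = mean = (0.6769 + 0.4427 + 0.7018 + 0.3544 + 0.4416 + 0.4274) / 6 = 0.507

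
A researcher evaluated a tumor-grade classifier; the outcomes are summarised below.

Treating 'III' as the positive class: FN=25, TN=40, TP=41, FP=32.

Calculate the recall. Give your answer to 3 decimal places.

Recall = TP/(TP+FN) = 41/(41+25) = 41/66 = 0.621

0.621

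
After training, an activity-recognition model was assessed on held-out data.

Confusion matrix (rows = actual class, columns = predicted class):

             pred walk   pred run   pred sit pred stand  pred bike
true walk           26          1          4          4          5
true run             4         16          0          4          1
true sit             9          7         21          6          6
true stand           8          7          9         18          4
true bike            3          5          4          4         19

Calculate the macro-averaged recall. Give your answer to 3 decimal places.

0.531

Per-class recall (TP/(TP+FN)):
  walk: TP=26, FN=1+4+4+5=14 → 26/40 = 0.6500
  run: TP=16, FN=4+0+4+1=9 → 16/25 = 0.6400
  sit: TP=21, FN=9+7+6+6=28 → 21/49 = 0.4286
  stand: TP=18, FN=8+7+9+4=28 → 18/46 = 0.3913
  bike: TP=19, FN=3+5+4+4=16 → 19/35 = 0.5429
Macro-recall = mean = (0.6500 + 0.6400 + 0.4286 + 0.3913 + 0.5429) / 5 = 0.531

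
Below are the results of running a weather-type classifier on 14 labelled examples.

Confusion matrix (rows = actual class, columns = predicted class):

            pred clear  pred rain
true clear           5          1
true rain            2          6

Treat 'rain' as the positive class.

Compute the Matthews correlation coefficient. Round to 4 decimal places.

0.5774

MCC = (TP·TN − FP·FN) / √((TP+FP)(TP+FN)(TN+FP)(TN+FN))
Numerator = 6·5 − 1·2 = 28
Denominator = √(7·8·6·7) = √2352 = 48.4974
MCC = 28 / 48.4974 = 0.5774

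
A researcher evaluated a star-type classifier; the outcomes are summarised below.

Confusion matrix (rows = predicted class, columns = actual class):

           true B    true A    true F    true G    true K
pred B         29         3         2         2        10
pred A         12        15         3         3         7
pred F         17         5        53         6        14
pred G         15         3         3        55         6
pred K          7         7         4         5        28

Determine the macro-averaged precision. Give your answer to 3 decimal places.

Per-class precision (TP/(TP+FP)):
  B: TP=29, FP=3+2+2+10=17 → 29/46 = 0.6304
  A: TP=15, FP=12+3+3+7=25 → 15/40 = 0.3750
  F: TP=53, FP=17+5+6+14=42 → 53/95 = 0.5579
  G: TP=55, FP=15+3+3+6=27 → 55/82 = 0.6707
  K: TP=28, FP=7+7+4+5=23 → 28/51 = 0.5490
Macro-precision = mean = (0.6304 + 0.3750 + 0.5579 + 0.6707 + 0.5490) / 5 = 0.557

0.557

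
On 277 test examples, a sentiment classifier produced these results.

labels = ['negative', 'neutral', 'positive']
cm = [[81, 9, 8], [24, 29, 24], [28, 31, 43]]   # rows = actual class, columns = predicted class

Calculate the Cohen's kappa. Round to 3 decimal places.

0.323

Observed agreement pₒ = trace/N = 153/277 = 0.5523
Expected agreement pₑ = Σ (rowᵢ·colᵢ)/N² = (98·133 + 77·69 + 102·75)/277² = 0.3388
κ = (pₒ − pₑ)/(1 − pₑ) = (0.5523 − 0.3388)/(1 − 0.3388) = 0.323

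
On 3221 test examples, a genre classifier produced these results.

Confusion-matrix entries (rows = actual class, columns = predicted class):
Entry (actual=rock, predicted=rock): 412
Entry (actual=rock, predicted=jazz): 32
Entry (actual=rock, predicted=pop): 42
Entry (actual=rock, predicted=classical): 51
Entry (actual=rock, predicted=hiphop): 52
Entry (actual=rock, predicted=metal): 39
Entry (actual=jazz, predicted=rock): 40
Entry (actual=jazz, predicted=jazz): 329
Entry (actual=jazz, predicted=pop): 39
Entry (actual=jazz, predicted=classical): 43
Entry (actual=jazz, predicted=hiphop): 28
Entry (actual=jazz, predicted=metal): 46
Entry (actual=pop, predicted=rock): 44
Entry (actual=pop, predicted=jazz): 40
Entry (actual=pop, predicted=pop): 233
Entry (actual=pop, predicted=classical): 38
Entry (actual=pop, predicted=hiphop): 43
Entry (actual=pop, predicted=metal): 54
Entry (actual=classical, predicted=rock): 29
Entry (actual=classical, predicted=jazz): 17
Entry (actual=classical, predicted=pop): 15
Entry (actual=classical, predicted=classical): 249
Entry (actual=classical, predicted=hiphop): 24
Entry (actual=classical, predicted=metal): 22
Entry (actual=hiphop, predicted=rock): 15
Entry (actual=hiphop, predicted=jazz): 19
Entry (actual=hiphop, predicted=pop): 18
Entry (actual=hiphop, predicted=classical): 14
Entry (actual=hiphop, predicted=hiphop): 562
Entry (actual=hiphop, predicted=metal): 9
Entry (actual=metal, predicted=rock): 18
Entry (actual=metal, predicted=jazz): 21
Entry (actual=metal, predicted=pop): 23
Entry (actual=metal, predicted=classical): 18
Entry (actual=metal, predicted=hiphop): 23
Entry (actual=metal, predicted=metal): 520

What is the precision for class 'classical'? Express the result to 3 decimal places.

0.603

Take TP from the diagonal, FP from the rest of the 'classical' prediction marginal, FN from the rest of the 'classical' actual marginal.
precision = TP/(TP+FP).
classical: TP=249, FP=51+43+38+14+18=164 → 249/413 = 0.6029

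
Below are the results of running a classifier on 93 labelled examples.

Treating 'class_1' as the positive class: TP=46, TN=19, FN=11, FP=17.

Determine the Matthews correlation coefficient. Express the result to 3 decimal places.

MCC = (TP·TN − FP·FN) / √((TP+FP)(TP+FN)(TN+FP)(TN+FN))
Numerator = 46·19 − 17·11 = 687
Denominator = √(63·57·36·30) = √3878280 = 1969.3349
MCC = 687 / 1969.3349 = 0.349

0.349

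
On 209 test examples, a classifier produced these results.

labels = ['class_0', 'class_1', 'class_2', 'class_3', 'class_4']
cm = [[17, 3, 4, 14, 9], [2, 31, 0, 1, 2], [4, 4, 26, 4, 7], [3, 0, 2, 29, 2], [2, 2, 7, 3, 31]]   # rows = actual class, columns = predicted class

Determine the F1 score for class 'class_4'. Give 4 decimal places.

One-vs-rest for 'class_4': TP = diagonal; FP = other classes predicted 'class_4'; FN = 'class_4' predicted as other.
F1 score = 2·TP/(2·TP+FP+FN).
class_4: TP=31, FP=9+2+7+2=20, FN=2+2+7+3=14 → 62/96 = 0.64583

0.6458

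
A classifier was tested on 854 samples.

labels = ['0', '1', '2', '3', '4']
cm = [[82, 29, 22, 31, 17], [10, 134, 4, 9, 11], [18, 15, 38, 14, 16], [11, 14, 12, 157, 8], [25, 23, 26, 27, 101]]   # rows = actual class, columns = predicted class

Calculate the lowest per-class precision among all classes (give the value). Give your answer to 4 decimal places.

0.3725

Per-class precision (TP/(TP+FP)):
  0: TP=82, FP=10+18+11+25=64 → 82/146 = 0.56164
  1: TP=134, FP=29+15+14+23=81 → 134/215 = 0.62326
  2: TP=38, FP=22+4+12+26=64 → 38/102 = 0.37255
  3: TP=157, FP=31+9+14+27=81 → 157/238 = 0.65966
  4: TP=101, FP=17+11+16+8=52 → 101/153 = 0.66013
Lowest is class '2' with precision = 0.3725.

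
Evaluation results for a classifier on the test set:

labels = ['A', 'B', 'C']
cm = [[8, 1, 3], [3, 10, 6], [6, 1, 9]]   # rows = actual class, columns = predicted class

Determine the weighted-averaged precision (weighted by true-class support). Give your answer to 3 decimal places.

0.627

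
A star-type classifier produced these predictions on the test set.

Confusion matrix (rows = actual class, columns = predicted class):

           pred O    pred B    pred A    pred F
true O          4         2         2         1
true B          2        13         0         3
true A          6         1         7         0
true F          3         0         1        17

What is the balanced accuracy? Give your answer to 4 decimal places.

Balanced accuracy = mean of per-class recall.
  O: recall = 4/9 = 0.44444
  B: recall = 13/18 = 0.72222
  A: recall = 7/14 = 0.50000
  F: recall = 17/21 = 0.80952
Mean = (0.44444 + 0.72222 + 0.50000 + 0.80952) / 4 = 0.6190

0.6190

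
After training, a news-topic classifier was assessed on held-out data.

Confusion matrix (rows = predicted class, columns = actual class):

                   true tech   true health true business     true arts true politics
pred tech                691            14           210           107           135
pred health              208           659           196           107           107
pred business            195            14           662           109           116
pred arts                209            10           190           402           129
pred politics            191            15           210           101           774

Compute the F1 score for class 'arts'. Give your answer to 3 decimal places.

F1 score = 2·TP/(2·TP+FP+FN).
arts: TP=402, FP=209+10+190+129=538, FN=107+107+109+101=424 → 804/1766 = 0.4553

0.455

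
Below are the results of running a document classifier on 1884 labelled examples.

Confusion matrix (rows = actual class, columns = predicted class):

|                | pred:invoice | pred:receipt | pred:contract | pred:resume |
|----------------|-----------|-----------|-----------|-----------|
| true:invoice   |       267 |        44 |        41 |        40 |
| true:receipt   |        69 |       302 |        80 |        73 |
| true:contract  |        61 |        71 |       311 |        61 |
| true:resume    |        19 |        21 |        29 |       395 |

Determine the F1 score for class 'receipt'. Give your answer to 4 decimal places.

0.6279

Treat 'receipt' as positive and all other classes as negative.
F1 score = 2·TP/(2·TP+FP+FN).
receipt: TP=302, FP=44+71+21=136, FN=69+80+73=222 → 604/962 = 0.62786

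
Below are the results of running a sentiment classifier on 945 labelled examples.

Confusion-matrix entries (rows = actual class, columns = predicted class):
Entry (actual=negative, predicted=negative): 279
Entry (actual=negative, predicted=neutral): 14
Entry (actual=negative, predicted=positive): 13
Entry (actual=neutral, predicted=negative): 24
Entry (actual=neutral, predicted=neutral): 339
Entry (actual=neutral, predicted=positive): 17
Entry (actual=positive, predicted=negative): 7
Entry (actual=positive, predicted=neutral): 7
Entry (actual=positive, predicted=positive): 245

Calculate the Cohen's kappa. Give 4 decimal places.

0.8687

Observed agreement pₒ = trace/N = 863/945 = 0.91323
Expected agreement pₑ = Σ (rowᵢ·colᵢ)/N² = (306·310 + 380·360 + 259·275)/945² = 0.33917
κ = (pₒ − pₑ)/(1 − pₑ) = (0.91323 − 0.33917)/(1 − 0.33917) = 0.8687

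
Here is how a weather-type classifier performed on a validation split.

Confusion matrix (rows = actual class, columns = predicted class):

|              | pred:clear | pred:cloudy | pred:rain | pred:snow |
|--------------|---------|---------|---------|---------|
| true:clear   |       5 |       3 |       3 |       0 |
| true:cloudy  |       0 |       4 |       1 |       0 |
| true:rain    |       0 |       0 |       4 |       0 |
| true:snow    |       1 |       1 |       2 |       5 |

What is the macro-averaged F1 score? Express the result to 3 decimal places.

Per-class F1 score (2·TP/(2·TP+FP+FN)):
  clear: TP=5, FP=0+0+1=1, FN=3+3+0=6 → 10/17 = 0.5882
  cloudy: TP=4, FP=3+0+1=4, FN=0+1+0=1 → 8/13 = 0.6154
  rain: TP=4, FP=3+1+2=6, FN=0+0+0=0 → 8/14 = 0.5714
  snow: TP=5, FP=0+0+0=0, FN=1+1+2=4 → 10/14 = 0.7143
Macro-F1 score = mean = (0.5882 + 0.6154 + 0.5714 + 0.7143) / 4 = 0.622

0.622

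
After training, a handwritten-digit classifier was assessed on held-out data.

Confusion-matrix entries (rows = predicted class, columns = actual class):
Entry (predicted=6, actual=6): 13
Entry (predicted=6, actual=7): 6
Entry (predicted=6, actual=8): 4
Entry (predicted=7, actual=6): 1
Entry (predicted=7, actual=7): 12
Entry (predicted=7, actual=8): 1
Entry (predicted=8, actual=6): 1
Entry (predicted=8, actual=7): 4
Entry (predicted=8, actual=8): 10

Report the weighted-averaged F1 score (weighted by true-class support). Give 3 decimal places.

0.672

Per-class F1 score (2·TP/(2·TP+FP+FN)):
  6: TP=13, FP=6+4=10, FN=1+1=2 → 26/38 = 0.6842
  7: TP=12, FP=1+1=2, FN=6+4=10 → 24/36 = 0.6667
  8: TP=10, FP=1+4=5, FN=4+1=5 → 20/30 = 0.6667
Weighted-F1 score = Σ (supportᵢ/N)·F1 scoreᵢ with N=52: (15/52)·0.6842 + (22/52)·0.6667 + (15/52)·0.6667 = 0.672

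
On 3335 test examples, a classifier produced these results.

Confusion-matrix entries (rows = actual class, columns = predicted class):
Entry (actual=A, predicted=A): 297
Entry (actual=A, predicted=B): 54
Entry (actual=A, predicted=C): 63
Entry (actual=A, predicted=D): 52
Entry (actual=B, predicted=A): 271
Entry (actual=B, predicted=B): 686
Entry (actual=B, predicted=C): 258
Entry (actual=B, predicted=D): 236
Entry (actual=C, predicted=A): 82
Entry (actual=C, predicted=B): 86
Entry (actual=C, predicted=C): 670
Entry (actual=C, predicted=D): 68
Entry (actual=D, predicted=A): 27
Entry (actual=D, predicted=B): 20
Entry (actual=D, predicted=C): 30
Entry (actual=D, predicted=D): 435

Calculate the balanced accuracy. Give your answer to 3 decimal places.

Balanced accuracy = mean of per-class recall.
  A: recall = 297/466 = 0.6373
  B: recall = 686/1451 = 0.4728
  C: recall = 670/906 = 0.7395
  D: recall = 435/512 = 0.8496
Mean = (0.6373 + 0.4728 + 0.7395 + 0.8496) / 4 = 0.675

0.675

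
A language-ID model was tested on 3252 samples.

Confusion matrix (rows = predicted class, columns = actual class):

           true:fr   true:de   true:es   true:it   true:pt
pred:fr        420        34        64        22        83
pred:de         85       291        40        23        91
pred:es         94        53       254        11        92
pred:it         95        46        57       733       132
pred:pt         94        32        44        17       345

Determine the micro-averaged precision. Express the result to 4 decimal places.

0.6282

Micro-averaging pools counts across classes: ΣTP=2043, ΣFP=1209, ΣFN=1209.
Micro-precision = TP/(TP+FP) on pooled counts = 0.6282 (equals overall accuracy in single-label multiclass).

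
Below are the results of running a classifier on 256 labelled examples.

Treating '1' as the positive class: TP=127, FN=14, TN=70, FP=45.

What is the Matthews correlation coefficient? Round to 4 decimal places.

MCC = (TP·TN − FP·FN) / √((TP+FP)(TP+FN)(TN+FP)(TN+FN))
Numerator = 127·70 − 45·14 = 8260
Denominator = √(172·141·115·84) = √234274320 = 15306.0223
MCC = 8260 / 15306.0223 = 0.5397

0.5397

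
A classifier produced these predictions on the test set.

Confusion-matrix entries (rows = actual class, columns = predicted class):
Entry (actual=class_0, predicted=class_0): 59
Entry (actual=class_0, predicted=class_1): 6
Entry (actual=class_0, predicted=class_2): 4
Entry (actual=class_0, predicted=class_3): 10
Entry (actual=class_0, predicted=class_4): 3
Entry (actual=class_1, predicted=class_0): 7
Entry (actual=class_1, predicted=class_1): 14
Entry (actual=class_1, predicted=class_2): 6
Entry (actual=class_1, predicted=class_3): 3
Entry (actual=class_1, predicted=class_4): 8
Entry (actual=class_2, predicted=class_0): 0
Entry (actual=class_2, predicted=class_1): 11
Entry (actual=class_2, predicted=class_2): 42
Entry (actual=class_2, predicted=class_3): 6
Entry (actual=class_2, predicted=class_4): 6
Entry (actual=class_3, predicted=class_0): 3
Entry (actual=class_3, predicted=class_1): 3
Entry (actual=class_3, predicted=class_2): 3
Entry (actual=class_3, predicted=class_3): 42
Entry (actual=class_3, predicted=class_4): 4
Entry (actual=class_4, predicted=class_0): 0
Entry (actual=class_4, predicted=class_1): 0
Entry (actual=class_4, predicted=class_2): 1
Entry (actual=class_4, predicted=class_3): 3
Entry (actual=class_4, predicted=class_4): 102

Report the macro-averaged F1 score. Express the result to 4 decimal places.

Per-class F1 score (2·TP/(2·TP+FP+FN)):
  class_0: TP=59, FP=7+0+3+0=10, FN=6+4+10+3=23 → 118/151 = 0.78146
  class_1: TP=14, FP=6+11+3+0=20, FN=7+6+3+8=24 → 28/72 = 0.38889
  class_2: TP=42, FP=4+6+3+1=14, FN=0+11+6+6=23 → 84/121 = 0.69421
  class_3: TP=42, FP=10+3+6+3=22, FN=3+3+3+4=13 → 84/119 = 0.70588
  class_4: TP=102, FP=3+8+6+4=21, FN=0+0+1+3=4 → 204/229 = 0.89083
Macro-F1 score = mean = (0.78146 + 0.38889 + 0.69421 + 0.70588 + 0.89083) / 5 = 0.6923

0.6923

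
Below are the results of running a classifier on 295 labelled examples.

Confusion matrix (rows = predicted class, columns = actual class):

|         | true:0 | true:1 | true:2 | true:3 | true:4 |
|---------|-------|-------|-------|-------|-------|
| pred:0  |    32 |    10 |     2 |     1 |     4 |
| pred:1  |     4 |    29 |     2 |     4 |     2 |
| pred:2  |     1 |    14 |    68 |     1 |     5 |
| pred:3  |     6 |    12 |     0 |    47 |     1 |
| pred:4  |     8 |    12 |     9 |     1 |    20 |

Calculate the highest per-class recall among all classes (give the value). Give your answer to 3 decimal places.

0.870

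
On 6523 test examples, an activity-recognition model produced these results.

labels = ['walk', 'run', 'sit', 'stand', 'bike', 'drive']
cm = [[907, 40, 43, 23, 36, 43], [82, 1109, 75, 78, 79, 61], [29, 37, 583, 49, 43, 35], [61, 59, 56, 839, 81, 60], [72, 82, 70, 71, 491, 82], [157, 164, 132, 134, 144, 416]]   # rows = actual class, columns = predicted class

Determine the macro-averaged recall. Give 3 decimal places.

0.664

Per-class recall (TP/(TP+FN)):
  walk: TP=907, FN=40+43+23+36+43=185 → 907/1092 = 0.8306
  run: TP=1109, FN=82+75+78+79+61=375 → 1109/1484 = 0.7473
  sit: TP=583, FN=29+37+49+43+35=193 → 583/776 = 0.7513
  stand: TP=839, FN=61+59+56+81+60=317 → 839/1156 = 0.7258
  bike: TP=491, FN=72+82+70+71+82=377 → 491/868 = 0.5657
  drive: TP=416, FN=157+164+132+134+144=731 → 416/1147 = 0.3627
Macro-recall = mean = (0.8306 + 0.7473 + 0.7513 + 0.7258 + 0.5657 + 0.3627) / 6 = 0.664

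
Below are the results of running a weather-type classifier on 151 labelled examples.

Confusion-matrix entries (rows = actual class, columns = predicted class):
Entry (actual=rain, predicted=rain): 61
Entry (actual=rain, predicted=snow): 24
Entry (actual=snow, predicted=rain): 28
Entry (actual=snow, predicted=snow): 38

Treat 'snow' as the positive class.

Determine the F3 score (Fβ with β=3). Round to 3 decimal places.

Fβ = (1+β²)·TP / ((1+β²)·TP + β²·FN + FP), with β²=9
= 10·38 / (10·38 + 9·28 + 24) = 0.579

0.579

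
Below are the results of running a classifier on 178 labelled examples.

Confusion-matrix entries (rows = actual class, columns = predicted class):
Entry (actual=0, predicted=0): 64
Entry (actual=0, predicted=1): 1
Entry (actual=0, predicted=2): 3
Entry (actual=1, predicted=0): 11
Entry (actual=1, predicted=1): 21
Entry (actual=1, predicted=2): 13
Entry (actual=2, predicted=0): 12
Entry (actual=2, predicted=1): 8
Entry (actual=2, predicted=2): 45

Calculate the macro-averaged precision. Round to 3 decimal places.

Per-class precision (TP/(TP+FP)):
  0: TP=64, FP=11+12=23 → 64/87 = 0.7356
  1: TP=21, FP=1+8=9 → 21/30 = 0.7000
  2: TP=45, FP=3+13=16 → 45/61 = 0.7377
Macro-precision = mean = (0.7356 + 0.7000 + 0.7377) / 3 = 0.724

0.724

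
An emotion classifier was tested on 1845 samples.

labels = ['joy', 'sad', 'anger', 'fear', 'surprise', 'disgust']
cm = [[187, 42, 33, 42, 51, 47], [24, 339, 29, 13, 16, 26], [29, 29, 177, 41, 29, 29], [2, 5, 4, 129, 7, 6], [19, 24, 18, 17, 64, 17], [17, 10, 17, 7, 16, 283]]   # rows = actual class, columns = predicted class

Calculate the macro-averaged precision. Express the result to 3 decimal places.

0.604

Per-class precision (TP/(TP+FP)):
  joy: TP=187, FP=24+29+2+19+17=91 → 187/278 = 0.6727
  sad: TP=339, FP=42+29+5+24+10=110 → 339/449 = 0.7550
  anger: TP=177, FP=33+29+4+18+17=101 → 177/278 = 0.6367
  fear: TP=129, FP=42+13+41+17+7=120 → 129/249 = 0.5181
  surprise: TP=64, FP=51+16+29+7+16=119 → 64/183 = 0.3497
  disgust: TP=283, FP=47+26+29+6+17=125 → 283/408 = 0.6936
Macro-precision = mean = (0.6727 + 0.7550 + 0.6367 + 0.5181 + 0.3497 + 0.6936) / 6 = 0.604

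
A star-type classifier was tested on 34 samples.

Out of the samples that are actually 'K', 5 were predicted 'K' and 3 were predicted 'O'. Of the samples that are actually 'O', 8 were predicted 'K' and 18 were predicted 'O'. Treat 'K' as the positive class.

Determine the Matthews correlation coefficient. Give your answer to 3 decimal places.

0.277

MCC = (TP·TN − FP·FN) / √((TP+FP)(TP+FN)(TN+FP)(TN+FN))
Numerator = 5·18 − 8·3 = 66
Denominator = √(13·8·26·21) = √56784 = 238.2939
MCC = 66 / 238.2939 = 0.277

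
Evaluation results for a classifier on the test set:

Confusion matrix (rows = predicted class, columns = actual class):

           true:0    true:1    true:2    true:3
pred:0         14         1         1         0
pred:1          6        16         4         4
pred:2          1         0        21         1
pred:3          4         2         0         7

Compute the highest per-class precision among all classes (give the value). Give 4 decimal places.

0.9130

Per-class precision (TP/(TP+FP)):
  0: TP=14, FP=1+1+0=2 → 14/16 = 0.87500
  1: TP=16, FP=6+4+4=14 → 16/30 = 0.53333
  2: TP=21, FP=1+0+1=2 → 21/23 = 0.91304
  3: TP=7, FP=4+2+0=6 → 7/13 = 0.53846
Highest is class '2' with precision = 0.9130.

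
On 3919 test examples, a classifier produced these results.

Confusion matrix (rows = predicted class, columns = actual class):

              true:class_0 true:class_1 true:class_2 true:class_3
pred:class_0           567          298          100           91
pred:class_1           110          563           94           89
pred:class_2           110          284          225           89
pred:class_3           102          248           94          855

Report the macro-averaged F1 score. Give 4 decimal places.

0.5395

Per-class F1 score (2·TP/(2·TP+FP+FN)):
  class_0: TP=567, FP=298+100+91=489, FN=110+110+102=322 → 1134/1945 = 0.58303
  class_1: TP=563, FP=110+94+89=293, FN=298+284+248=830 → 1126/2249 = 0.50067
  class_2: TP=225, FP=110+284+89=483, FN=100+94+94=288 → 450/1221 = 0.36855
  class_3: TP=855, FP=102+248+94=444, FN=91+89+89=269 → 1710/2423 = 0.70574
Macro-F1 score = mean = (0.58303 + 0.50067 + 0.36855 + 0.70574) / 4 = 0.5395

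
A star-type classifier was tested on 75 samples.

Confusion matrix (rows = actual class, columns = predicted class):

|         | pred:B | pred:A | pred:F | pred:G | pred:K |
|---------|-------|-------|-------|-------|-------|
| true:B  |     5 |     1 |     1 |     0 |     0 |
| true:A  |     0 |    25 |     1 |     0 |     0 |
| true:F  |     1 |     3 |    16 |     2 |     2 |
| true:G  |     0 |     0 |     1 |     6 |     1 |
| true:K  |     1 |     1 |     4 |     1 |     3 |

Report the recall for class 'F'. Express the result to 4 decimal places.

0.6667

Take TP from the diagonal, FP from the rest of the 'F' prediction marginal, FN from the rest of the 'F' actual marginal.
recall = TP/(TP+FN).
F: TP=16, FN=1+3+2+2=8 → 16/24 = 0.66667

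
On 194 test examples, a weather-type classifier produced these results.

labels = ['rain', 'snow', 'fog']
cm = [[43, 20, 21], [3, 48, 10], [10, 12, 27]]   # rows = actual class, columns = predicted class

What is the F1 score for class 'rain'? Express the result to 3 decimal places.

0.614

Take TP from the diagonal, FP from the rest of the 'rain' prediction marginal, FN from the rest of the 'rain' actual marginal.
F1 score = 2·TP/(2·TP+FP+FN).
rain: TP=43, FP=3+10=13, FN=20+21=41 → 86/140 = 0.6143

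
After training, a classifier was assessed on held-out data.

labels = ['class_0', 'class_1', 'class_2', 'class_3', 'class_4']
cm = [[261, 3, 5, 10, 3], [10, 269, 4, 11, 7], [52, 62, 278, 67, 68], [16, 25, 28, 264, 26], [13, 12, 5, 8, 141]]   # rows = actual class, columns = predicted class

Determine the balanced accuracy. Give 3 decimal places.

0.774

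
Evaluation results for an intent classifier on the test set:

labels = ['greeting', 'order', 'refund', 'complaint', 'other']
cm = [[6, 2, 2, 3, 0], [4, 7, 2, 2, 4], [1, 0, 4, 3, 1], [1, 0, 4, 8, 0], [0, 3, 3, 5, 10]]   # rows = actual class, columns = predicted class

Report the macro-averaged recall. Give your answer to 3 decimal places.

0.473

Per-class recall (TP/(TP+FN)):
  greeting: TP=6, FN=2+2+3+0=7 → 6/13 = 0.4615
  order: TP=7, FN=4+2+2+4=12 → 7/19 = 0.3684
  refund: TP=4, FN=1+0+3+1=5 → 4/9 = 0.4444
  complaint: TP=8, FN=1+0+4+0=5 → 8/13 = 0.6154
  other: TP=10, FN=0+3+3+5=11 → 10/21 = 0.4762
Macro-recall = mean = (0.4615 + 0.3684 + 0.4444 + 0.6154 + 0.4762) / 5 = 0.473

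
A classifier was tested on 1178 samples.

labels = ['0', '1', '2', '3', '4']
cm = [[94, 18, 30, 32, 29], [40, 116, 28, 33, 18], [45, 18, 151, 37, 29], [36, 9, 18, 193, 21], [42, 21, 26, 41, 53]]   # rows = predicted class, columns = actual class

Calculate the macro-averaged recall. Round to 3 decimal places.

0.506

Per-class recall (TP/(TP+FN)):
  0: TP=94, FN=40+45+36+42=163 → 94/257 = 0.3658
  1: TP=116, FN=18+18+9+21=66 → 116/182 = 0.6374
  2: TP=151, FN=30+28+18+26=102 → 151/253 = 0.5968
  3: TP=193, FN=32+33+37+41=143 → 193/336 = 0.5744
  4: TP=53, FN=29+18+29+21=97 → 53/150 = 0.3533
Macro-recall = mean = (0.3658 + 0.6374 + 0.5968 + 0.5744 + 0.3533) / 5 = 0.506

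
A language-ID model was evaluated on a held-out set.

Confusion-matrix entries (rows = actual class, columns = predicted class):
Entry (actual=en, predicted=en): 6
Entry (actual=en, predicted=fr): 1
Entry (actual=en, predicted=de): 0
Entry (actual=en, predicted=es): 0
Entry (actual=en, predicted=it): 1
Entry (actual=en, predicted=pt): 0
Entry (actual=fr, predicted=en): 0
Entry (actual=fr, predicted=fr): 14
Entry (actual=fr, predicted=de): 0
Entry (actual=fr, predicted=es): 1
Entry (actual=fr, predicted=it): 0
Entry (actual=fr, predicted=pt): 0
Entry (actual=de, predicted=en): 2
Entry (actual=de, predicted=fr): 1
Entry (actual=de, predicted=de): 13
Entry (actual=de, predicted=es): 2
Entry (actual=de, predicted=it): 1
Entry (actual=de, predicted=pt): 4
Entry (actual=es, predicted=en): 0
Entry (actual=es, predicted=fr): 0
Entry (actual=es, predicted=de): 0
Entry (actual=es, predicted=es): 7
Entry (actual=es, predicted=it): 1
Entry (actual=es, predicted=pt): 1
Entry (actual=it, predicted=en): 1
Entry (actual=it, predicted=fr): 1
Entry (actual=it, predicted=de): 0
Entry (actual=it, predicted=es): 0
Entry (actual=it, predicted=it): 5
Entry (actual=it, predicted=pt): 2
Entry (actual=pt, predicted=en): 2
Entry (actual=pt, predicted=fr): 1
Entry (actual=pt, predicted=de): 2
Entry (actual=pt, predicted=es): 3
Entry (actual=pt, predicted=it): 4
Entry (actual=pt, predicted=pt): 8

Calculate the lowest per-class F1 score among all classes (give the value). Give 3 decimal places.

0.457

Per-class F1 score (2·TP/(2·TP+FP+FN)):
  en: TP=6, FP=0+2+0+1+2=5, FN=1+0+0+1+0=2 → 12/19 = 0.6316
  fr: TP=14, FP=1+1+0+1+1=4, FN=0+0+1+0+0=1 → 28/33 = 0.8485
  de: TP=13, FP=0+0+0+0+2=2, FN=2+1+2+1+4=10 → 26/38 = 0.6842
  es: TP=7, FP=0+1+2+0+3=6, FN=0+0+0+1+1=2 → 14/22 = 0.6364
  it: TP=5, FP=1+0+1+1+4=7, FN=1+1+0+0+2=4 → 10/21 = 0.4762
  pt: TP=8, FP=0+0+4+1+2=7, FN=2+1+2+3+4=12 → 16/35 = 0.4571
Lowest is class 'pt' with F1 score = 0.457.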